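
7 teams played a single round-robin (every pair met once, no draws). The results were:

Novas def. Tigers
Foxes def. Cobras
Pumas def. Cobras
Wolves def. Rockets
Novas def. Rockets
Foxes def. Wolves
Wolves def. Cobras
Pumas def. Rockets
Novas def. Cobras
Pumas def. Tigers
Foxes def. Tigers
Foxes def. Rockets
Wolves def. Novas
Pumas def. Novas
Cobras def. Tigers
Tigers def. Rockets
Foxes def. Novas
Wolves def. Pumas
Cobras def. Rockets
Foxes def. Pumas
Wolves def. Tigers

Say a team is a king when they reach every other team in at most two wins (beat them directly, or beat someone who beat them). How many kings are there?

Novas cannot reach Foxes, Pumas, Wolves in two steps.
Tigers cannot reach Novas, Foxes, Pumas, Wolves, Cobras in two steps.
Foxes reaches everyone (king).
Pumas cannot reach Foxes, Wolves in two steps.
Rockets cannot reach Novas, Tigers, Foxes, Pumas, Wolves, Cobras in two steps.
Wolves cannot reach Foxes in two steps.
Cobras cannot reach Novas, Foxes, Pumas, Wolves in two steps.
Kings: Foxes — 1.

1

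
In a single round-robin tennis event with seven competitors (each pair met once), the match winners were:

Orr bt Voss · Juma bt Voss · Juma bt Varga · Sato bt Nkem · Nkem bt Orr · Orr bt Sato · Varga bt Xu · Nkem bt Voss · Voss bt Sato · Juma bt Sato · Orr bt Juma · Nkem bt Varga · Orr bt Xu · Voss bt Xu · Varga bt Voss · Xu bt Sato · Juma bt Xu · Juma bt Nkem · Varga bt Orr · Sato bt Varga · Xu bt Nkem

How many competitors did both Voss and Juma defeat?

2

Voss beat: Xu, Sato.
Juma beat: Voss, Xu, Nkem, Sato, Varga.
Both beat: Xu, Sato — 2.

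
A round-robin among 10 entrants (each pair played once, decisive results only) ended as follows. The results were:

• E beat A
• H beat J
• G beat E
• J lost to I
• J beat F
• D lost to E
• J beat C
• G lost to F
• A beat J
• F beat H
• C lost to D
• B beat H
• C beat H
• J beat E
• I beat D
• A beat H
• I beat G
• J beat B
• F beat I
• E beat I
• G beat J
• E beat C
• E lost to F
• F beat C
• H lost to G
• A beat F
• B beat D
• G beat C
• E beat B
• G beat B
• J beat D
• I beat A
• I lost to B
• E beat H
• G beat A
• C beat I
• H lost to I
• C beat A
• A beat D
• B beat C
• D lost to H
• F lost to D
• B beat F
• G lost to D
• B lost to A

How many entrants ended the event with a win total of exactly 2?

1

Win totals: A 5, B 5, C 3, D 3, E 6, F 5, G 6, H 2, I 5, J 5.
Exactly 2: H — 1 entrant.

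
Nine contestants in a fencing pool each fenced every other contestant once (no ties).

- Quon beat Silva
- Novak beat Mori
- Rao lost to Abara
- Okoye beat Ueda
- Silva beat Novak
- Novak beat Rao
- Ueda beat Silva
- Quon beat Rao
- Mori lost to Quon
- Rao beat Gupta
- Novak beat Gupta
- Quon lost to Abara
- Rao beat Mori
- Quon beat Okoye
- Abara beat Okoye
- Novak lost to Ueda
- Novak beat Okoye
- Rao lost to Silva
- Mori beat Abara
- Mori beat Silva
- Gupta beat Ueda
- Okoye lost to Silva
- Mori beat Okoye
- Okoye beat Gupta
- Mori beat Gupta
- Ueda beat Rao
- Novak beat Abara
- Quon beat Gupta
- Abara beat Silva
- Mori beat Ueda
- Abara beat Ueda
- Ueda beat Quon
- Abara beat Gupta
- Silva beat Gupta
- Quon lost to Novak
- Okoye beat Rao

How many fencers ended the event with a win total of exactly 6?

2

Win totals: Gupta 1, Rao 2, Ueda 4, Silva 4, Mori 5, Okoye 3, Novak 6, Quon 5, Abara 6.
Exactly 6: Novak, Abara — 2 fencers.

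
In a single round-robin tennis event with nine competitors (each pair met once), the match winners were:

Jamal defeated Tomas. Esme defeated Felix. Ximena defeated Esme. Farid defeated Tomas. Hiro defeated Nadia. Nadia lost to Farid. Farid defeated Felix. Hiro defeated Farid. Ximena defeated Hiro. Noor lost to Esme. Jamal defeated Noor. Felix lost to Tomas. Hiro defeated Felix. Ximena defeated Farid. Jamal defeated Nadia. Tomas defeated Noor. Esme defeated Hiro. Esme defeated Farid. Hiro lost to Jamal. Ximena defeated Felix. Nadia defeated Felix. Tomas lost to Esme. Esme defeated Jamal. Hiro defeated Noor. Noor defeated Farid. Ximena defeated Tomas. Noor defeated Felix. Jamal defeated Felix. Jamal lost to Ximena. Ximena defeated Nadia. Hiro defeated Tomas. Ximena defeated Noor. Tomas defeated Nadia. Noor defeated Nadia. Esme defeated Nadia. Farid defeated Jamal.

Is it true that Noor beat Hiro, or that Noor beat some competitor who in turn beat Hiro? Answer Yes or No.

Noor did not beat Hiro directly.
Noor beat Farid, Nadia, Felix, but each of them lost to Hiro. No two-step path.

No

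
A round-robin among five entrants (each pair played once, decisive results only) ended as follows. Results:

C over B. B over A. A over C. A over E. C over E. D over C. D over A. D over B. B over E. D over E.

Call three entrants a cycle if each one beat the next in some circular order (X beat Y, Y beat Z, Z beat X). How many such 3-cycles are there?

1

Of the C(5,3) = 10 triples, the cyclic ones are: {A, B, C}.
That is 1.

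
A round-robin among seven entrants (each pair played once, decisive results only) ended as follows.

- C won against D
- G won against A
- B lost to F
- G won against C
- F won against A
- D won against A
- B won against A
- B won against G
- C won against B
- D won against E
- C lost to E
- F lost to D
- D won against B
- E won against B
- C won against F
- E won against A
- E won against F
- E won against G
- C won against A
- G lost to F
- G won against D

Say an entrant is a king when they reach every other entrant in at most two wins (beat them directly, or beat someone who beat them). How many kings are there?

4

A cannot reach B, C, D, E, F, G in two steps.
B cannot reach E, F in two steps.
C reaches everyone (king).
D reaches everyone (king).
E reaches everyone (king).
F cannot reach E in two steps.
G reaches everyone (king).
Kings: C, D, E, G — 4.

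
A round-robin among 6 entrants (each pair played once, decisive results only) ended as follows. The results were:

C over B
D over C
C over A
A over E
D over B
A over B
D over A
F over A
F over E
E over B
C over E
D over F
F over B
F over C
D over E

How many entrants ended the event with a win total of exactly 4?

1

Win totals: A 2, B 0, C 3, D 5, E 1, F 4.
Exactly 4: F — 1 entrant.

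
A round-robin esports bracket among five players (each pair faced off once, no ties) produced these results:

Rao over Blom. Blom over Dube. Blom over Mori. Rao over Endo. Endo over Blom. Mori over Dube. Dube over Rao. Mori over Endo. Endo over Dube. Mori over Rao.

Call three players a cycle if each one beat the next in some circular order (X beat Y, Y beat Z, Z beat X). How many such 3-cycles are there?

Of the C(5,3) = 10 triples, the cyclic ones are: {Blom, Endo, Mori}; {Blom, Mori, Rao}; {Blom, Dube, Rao}; {Endo, Dube, Rao}.
That is 4.

4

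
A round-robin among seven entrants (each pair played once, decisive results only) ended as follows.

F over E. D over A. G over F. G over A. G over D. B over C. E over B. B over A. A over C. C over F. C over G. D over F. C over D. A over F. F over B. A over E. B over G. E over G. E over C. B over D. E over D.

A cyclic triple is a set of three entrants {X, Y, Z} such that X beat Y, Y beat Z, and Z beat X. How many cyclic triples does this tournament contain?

Win totals: A 3, B 4, C 3, D 2, E 4, F 2, G 3.
An entrant with w wins dominates both others in C(w,2) triples; summing gives 3 + 6 + 3 + 1 + 6 + 1 + 3 = 23 transitive triples.
Total triples C(7,3) = 35, so cyclic triples = 35 − 23 = 12.

12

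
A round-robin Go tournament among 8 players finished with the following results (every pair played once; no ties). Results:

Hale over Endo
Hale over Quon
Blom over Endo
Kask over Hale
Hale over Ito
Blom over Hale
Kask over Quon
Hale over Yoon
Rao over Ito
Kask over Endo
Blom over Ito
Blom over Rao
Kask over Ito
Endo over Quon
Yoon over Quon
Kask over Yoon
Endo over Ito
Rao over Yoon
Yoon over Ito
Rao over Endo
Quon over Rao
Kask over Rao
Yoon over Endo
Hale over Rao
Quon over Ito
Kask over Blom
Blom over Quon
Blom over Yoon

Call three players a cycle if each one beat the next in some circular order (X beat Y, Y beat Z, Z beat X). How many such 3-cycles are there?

2

Win totals: Kask 7, Endo 2, Yoon 3, Ito 0, Quon 2, Blom 6, Hale 5, Rao 3.
A player with w wins dominates both others in C(w,2) triples; summing gives 21 + 1 + 3 + 0 + 1 + 15 + 10 + 3 = 54 transitive triples.
Total triples C(8,3) = 56, so cyclic triples = 56 − 54 = 2.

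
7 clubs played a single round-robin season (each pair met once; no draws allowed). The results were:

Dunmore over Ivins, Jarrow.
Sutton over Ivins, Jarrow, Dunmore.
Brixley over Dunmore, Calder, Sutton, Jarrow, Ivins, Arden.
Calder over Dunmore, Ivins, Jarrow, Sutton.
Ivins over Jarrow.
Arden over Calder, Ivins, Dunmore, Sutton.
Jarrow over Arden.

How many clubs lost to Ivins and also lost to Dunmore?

Ivins beat: Jarrow.
Dunmore beat: Ivins, Jarrow.
Both beat: Jarrow — 1.

1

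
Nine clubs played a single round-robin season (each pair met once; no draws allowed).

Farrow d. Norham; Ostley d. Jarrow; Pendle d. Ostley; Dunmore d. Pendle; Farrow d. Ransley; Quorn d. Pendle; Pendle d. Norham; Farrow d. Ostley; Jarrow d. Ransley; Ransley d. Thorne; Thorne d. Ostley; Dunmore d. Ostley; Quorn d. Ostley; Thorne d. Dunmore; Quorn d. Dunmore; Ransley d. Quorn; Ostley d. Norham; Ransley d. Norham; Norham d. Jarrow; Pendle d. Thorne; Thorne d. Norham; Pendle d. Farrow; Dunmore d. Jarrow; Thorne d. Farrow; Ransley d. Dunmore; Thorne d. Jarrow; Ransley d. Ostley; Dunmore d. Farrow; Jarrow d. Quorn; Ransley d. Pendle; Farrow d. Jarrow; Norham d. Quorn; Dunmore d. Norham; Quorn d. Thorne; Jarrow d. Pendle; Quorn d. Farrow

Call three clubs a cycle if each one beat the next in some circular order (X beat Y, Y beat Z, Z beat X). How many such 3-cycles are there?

22

Win totals: Ostley 2, Norham 2, Thorne 5, Pendle 4, Ransley 6, Quorn 5, Dunmore 5, Farrow 4, Jarrow 3.
A club with w wins dominates both others in C(w,2) triples; summing gives 1 + 1 + 10 + 6 + 15 + 10 + 10 + 6 + 3 = 62 transitive triples.
Total triples C(9,3) = 84, so cyclic triples = 84 − 62 = 22.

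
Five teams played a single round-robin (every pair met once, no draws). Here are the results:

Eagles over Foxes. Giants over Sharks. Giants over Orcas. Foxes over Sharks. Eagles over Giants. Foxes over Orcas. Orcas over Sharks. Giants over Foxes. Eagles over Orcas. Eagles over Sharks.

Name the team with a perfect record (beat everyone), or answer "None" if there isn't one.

Eagles has 4 wins out of 4 opponents — a perfect record.

Eagles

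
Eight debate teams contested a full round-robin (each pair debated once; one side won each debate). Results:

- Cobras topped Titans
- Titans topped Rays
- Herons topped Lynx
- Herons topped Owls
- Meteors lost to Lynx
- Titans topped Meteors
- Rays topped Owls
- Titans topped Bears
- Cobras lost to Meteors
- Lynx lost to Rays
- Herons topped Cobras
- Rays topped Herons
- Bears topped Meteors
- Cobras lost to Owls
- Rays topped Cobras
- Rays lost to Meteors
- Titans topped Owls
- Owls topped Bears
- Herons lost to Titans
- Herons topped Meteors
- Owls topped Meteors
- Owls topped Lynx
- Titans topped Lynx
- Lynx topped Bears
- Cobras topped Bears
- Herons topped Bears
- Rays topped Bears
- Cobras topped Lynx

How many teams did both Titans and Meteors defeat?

1

Titans beat: Herons, Lynx, Meteors, Bears, Owls, Rays.
Meteors beat: Cobras, Rays.
Both beat: Rays — 1.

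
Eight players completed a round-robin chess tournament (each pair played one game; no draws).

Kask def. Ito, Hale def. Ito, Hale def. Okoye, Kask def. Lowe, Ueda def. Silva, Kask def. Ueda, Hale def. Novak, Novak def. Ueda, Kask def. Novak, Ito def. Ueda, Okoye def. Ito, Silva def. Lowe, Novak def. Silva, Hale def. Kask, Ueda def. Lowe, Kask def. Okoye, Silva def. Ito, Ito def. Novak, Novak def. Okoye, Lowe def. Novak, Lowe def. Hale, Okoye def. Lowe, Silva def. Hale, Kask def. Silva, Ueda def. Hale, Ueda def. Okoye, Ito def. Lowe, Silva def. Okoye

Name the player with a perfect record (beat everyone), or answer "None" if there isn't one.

Highest win total is Kask with 6 (out of 7 possible).
Kask lost to Hale, so no player went undefeated.

None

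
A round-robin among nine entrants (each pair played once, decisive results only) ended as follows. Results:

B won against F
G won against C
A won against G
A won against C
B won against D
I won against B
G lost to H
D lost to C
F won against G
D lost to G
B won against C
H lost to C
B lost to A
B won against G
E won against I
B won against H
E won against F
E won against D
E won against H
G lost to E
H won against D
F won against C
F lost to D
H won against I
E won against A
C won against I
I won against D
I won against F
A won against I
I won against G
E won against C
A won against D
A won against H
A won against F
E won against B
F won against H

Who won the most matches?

E

Win totals: A 7, B 5, C 3, D 1, E 8, F 3, G 2, H 3, I 4.
E leads with 8 wins (next highest: 7).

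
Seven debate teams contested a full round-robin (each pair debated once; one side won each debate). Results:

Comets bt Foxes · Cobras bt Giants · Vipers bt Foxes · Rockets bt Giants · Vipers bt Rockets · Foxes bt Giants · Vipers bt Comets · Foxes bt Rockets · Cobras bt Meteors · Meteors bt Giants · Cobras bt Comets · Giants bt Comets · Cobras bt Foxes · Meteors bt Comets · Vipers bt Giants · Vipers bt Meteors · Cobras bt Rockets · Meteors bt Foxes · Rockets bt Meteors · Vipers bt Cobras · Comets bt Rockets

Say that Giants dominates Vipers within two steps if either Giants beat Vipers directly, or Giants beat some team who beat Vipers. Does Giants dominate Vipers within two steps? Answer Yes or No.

Giants did not beat Vipers directly.
Giants beat Comets, but each of them lost to Vipers. No two-step path.

No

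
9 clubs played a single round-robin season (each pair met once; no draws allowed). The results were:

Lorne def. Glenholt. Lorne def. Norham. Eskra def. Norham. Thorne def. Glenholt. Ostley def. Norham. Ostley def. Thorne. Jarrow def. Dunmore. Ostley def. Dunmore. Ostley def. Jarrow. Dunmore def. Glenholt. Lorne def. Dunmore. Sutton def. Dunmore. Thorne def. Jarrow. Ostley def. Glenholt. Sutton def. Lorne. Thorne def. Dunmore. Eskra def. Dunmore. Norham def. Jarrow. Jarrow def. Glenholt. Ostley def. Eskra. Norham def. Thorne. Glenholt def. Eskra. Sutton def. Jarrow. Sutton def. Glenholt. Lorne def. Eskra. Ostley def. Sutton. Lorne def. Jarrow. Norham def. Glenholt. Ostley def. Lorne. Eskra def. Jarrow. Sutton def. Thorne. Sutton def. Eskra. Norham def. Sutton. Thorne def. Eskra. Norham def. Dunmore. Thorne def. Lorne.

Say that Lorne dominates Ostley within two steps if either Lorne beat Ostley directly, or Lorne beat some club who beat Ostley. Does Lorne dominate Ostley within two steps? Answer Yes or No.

Lorne did not beat Ostley directly.
Lorne beat Norham, Dunmore, Jarrow, Glenholt, Eskra, but each of them lost to Ostley. No two-step path.

No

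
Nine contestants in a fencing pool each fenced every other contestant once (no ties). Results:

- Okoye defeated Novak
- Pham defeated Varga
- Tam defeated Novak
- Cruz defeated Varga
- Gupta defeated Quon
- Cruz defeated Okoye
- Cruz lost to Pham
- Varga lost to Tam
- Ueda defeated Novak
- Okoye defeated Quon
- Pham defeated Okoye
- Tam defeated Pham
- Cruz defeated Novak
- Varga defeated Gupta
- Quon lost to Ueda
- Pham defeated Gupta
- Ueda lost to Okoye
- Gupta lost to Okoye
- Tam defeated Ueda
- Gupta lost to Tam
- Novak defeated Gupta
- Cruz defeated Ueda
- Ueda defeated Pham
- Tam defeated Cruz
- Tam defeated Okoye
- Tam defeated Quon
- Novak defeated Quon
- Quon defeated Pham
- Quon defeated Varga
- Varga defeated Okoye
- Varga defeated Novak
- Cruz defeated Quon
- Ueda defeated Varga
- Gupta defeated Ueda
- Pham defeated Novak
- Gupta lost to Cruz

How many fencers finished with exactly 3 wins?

1

Win totals: Cruz 6, Novak 2, Varga 3, Ueda 4, Okoye 4, Gupta 2, Tam 8, Pham 5, Quon 2.
Exactly 3: Varga — 1 fencer.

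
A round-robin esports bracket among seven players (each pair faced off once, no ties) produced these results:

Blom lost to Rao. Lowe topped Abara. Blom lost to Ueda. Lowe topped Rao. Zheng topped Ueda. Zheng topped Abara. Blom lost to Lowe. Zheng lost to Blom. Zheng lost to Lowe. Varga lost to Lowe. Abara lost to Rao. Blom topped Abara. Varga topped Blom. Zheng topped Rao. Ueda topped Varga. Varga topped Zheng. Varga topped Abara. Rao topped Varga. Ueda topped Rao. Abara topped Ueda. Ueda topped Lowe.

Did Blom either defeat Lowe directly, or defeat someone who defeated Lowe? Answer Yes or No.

Blom did not beat Lowe directly.
Blom beat Zheng, Abara, but each of them lost to Lowe. No two-step path.

No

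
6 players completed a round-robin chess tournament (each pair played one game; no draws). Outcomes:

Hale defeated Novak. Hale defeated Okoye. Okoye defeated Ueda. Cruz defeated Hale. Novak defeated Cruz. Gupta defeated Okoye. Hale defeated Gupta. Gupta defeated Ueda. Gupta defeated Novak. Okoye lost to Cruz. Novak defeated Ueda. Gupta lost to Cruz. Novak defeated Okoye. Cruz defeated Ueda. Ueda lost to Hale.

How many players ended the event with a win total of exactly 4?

2

Win totals: Hale 4, Gupta 3, Okoye 1, Ueda 0, Novak 3, Cruz 4.
Exactly 4: Hale, Cruz — 2 players.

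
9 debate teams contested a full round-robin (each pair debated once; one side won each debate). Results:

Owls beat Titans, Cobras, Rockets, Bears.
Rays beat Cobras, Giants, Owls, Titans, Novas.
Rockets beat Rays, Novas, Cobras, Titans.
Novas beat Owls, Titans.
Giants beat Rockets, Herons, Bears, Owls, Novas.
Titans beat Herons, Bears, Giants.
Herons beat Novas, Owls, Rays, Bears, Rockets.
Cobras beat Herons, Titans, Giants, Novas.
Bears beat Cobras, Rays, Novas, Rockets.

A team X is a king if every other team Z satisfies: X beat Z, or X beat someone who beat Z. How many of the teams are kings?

Rockets reaches everyone (king).
Cobras reaches everyone (king).
Novas cannot reach Rays in two steps.
Titans reaches everyone (king).
Giants reaches everyone (king).
Rays reaches everyone (king).
Owls reaches everyone (king).
Bears reaches everyone (king).
Herons reaches everyone (king).
Kings: Rockets, Cobras, Titans, Giants, Rays, Owls, Bears, Herons — 8.

8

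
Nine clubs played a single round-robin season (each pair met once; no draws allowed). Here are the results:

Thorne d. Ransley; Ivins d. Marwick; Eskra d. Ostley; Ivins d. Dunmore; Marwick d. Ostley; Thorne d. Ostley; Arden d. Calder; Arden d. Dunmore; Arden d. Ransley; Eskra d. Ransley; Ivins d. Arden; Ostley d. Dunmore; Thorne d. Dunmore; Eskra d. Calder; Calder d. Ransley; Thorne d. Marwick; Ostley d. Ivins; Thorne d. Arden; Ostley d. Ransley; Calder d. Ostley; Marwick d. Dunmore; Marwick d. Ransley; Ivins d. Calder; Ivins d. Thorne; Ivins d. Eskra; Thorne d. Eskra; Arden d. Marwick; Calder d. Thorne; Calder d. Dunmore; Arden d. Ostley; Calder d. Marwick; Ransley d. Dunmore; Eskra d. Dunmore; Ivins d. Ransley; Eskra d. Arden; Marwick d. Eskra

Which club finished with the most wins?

Win totals: Dunmore 0, Calder 5, Thorne 6, Ostley 3, Marwick 4, Ransley 1, Ivins 7, Arden 5, Eskra 5.
Ivins leads with 7 wins (next highest: 6).

Ivins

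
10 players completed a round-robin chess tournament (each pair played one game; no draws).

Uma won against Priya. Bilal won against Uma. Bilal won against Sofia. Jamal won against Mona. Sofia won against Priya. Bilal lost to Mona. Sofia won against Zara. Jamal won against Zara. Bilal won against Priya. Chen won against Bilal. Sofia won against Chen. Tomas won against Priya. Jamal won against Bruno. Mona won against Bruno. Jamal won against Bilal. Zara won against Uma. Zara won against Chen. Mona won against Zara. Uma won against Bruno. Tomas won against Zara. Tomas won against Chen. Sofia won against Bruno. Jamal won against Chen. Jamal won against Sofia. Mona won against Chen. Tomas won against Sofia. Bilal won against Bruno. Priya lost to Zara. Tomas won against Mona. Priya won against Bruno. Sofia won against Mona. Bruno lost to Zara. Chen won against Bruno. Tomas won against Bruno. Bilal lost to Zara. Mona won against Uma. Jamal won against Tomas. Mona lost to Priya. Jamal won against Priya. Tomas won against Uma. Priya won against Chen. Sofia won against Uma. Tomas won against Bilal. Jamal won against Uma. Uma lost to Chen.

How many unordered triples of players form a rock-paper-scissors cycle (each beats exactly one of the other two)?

8

Win totals: Uma 2, Zara 5, Sofia 6, Chen 3, Jamal 9, Bilal 4, Tomas 8, Mona 5, Bruno 0, Priya 3.
A player with w wins dominates both others in C(w,2) triples; summing gives 1 + 10 + 15 + 3 + 36 + 6 + 28 + 10 + 0 + 3 = 112 transitive triples.
Total triples C(10,3) = 120, so cyclic triples = 120 − 112 = 8.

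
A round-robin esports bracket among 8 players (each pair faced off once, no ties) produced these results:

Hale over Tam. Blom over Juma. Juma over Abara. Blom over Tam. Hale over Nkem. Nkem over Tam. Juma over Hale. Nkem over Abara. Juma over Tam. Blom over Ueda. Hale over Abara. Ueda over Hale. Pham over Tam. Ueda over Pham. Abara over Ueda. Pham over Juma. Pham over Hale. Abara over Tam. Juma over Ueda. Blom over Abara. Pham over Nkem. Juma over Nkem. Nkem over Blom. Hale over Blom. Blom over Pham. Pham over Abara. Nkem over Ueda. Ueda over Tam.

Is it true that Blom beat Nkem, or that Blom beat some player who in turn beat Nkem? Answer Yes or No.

Blom did not beat Nkem directly.
Blom beat Ueda, Abara, Pham, Tam, Juma. Of those, Pham beat Nkem.

Yes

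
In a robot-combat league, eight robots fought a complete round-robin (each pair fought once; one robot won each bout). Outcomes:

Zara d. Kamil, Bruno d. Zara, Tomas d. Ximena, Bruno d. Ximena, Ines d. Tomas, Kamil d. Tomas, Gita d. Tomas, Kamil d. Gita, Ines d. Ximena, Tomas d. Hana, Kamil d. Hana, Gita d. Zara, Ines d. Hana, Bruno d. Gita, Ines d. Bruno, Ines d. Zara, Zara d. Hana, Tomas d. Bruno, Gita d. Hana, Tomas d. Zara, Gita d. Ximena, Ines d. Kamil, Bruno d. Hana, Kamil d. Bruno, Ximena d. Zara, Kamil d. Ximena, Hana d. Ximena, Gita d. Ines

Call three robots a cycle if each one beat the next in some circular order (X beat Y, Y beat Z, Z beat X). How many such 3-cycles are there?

8

Win totals: Kamil 5, Hana 1, Zara 2, Ines 6, Bruno 4, Tomas 4, Ximena 1, Gita 5.
A robot with w wins dominates both others in C(w,2) triples; summing gives 10 + 0 + 1 + 15 + 6 + 6 + 0 + 10 = 48 transitive triples.
Total triples C(8,3) = 56, so cyclic triples = 56 − 48 = 8.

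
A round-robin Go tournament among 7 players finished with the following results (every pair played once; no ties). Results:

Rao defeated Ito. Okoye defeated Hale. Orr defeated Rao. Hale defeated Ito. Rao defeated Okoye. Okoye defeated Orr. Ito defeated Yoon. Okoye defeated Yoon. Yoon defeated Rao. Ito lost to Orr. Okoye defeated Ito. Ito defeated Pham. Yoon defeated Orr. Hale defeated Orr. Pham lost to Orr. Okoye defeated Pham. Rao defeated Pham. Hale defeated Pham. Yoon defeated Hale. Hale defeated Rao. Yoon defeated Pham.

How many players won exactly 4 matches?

Win totals: Orr 3, Ito 2, Rao 3, Okoye 5, Pham 0, Yoon 4, Hale 4.
Exactly 4: Yoon, Hale — 2 players.

2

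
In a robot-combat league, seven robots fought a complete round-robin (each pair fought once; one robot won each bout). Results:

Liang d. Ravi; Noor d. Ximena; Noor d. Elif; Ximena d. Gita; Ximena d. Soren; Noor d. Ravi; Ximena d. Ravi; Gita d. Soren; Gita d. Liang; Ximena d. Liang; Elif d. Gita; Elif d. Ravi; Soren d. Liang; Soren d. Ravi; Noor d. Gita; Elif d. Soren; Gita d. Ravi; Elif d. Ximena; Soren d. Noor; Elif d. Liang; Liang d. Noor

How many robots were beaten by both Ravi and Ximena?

Ravi beat: no one.
Ximena beat: Liang, Ravi, Soren, Gita.
No one was beaten by both.

0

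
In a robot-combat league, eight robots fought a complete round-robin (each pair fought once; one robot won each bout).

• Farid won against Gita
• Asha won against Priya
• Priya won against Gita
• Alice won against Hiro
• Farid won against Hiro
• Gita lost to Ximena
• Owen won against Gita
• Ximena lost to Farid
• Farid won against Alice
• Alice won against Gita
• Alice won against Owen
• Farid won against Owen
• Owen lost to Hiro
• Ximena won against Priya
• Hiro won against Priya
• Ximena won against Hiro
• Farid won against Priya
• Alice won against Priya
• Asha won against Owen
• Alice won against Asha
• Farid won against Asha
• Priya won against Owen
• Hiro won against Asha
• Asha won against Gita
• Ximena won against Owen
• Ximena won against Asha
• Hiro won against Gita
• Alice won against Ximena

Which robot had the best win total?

Farid

Win totals: Ximena 5, Alice 6, Priya 2, Farid 7, Hiro 4, Asha 3, Gita 0, Owen 1.
Farid leads with 7 wins (next highest: 6).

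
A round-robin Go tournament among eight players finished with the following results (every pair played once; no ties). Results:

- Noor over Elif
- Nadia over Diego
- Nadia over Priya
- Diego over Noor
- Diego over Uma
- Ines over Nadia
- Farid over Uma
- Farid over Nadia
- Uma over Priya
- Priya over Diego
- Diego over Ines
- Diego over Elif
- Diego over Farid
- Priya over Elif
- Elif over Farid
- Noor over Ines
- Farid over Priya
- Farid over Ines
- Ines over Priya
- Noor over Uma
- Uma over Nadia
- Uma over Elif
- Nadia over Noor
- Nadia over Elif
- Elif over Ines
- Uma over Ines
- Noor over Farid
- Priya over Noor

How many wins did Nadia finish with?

Nadia's results: beat Elif, Priya, Noor, Diego; lost to Farid, Uma, Ines.
That is 4 wins.

4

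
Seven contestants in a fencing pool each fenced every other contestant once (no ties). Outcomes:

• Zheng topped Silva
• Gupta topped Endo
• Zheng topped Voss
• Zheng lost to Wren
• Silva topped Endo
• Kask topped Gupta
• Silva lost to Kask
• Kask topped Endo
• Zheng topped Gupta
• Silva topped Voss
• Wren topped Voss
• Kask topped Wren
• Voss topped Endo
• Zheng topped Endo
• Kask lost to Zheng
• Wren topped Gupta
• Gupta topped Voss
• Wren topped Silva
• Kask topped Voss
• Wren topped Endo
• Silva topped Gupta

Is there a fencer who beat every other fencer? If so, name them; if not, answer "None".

None

Highest win total is Zheng with 5 (out of 6 possible).
Zheng lost to Wren, so no fencer went undefeated.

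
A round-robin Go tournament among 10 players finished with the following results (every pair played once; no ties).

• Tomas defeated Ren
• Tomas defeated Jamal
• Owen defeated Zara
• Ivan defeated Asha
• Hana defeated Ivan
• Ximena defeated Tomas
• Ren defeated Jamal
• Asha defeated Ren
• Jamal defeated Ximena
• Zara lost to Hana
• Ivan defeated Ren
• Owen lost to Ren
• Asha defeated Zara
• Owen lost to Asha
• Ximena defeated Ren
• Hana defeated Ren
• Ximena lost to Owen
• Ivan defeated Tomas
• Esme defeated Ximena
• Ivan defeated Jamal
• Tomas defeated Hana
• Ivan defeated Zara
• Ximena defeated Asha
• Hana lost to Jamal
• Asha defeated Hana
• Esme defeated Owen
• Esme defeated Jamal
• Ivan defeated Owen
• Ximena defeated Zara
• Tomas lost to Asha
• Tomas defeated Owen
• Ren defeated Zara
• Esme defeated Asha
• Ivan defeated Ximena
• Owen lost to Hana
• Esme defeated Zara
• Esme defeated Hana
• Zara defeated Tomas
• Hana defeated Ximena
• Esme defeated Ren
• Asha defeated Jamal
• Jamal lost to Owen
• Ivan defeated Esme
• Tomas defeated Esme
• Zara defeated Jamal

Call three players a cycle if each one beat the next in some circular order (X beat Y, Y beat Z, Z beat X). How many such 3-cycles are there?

22

Win totals: Owen 3, Ren 3, Hana 5, Asha 6, Zara 2, Ximena 4, Tomas 5, Jamal 2, Esme 7, Ivan 8.
A player with w wins dominates both others in C(w,2) triples; summing gives 3 + 3 + 10 + 15 + 1 + 6 + 10 + 1 + 21 + 28 = 98 transitive triples.
Total triples C(10,3) = 120, so cyclic triples = 120 − 98 = 22.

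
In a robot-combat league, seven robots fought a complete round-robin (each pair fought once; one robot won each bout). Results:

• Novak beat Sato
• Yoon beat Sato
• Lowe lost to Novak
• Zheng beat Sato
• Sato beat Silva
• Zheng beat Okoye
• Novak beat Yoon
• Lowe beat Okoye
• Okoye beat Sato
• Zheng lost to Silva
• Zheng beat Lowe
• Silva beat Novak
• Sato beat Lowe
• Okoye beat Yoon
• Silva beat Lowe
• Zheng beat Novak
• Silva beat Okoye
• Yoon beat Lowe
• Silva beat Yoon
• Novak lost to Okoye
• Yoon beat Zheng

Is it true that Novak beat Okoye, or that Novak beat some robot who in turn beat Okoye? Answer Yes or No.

Novak did not beat Okoye directly.
Novak beat Yoon, Lowe, Sato. Of those, Lowe beat Okoye.

Yes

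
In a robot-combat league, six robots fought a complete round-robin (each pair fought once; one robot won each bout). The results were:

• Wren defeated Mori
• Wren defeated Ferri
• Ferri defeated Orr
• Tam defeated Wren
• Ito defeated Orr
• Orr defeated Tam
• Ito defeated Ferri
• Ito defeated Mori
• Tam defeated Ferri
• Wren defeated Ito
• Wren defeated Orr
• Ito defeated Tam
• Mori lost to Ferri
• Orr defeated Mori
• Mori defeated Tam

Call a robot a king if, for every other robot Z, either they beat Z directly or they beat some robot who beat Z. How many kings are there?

3

Wren reaches everyone (king).
Mori cannot reach Ito, Orr in two steps.
Ito reaches everyone (king).
Tam reaches everyone (king).
Ferri cannot reach Wren, Ito in two steps.
Orr cannot reach Ito in two steps.
Kings: Wren, Ito, Tam — 3.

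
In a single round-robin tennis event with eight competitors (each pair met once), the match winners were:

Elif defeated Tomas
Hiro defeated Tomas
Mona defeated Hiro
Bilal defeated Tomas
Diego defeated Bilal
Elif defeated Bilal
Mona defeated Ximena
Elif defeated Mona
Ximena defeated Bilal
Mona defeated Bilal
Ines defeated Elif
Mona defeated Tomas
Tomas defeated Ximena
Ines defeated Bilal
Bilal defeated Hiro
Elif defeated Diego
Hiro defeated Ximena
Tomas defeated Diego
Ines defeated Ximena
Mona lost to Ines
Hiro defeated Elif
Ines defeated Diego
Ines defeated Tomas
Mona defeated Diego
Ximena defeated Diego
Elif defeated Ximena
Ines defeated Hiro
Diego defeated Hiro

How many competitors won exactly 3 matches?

1

Win totals: Elif 5, Bilal 2, Tomas 2, Diego 2, Ximena 2, Ines 7, Mona 5, Hiro 3.
Exactly 3: Hiro — 1 competitor.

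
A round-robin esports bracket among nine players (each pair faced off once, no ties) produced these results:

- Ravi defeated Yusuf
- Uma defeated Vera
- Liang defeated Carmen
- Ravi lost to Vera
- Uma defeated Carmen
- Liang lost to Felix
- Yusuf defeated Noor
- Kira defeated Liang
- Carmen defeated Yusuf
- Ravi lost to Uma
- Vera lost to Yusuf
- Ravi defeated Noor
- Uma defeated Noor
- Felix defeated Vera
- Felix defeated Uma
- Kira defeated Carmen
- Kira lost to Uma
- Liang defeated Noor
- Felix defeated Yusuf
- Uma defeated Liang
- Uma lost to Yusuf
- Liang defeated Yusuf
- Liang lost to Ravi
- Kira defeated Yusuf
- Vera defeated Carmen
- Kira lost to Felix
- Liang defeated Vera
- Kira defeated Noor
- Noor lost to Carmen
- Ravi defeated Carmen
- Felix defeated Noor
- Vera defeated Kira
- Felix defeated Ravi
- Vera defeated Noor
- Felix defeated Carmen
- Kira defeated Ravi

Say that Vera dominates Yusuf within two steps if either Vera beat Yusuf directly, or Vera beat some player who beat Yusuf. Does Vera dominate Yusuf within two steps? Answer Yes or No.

Yes

Vera did not beat Yusuf directly.
Vera beat Ravi, Kira, Noor, Carmen. Of those, Ravi beat Yusuf.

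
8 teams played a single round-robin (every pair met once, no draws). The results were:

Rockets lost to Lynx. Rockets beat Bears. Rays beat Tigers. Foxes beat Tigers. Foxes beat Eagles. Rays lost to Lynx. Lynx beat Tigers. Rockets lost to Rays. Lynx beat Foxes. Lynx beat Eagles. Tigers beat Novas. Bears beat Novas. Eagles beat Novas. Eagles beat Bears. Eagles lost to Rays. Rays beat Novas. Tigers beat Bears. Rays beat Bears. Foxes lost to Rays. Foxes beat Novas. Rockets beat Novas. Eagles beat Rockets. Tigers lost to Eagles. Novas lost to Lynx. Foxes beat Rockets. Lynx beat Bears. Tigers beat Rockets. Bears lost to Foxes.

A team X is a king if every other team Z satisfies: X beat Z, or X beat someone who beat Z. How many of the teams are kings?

1

Eagles cannot reach Rays, Foxes, Lynx in two steps.
Tigers cannot reach Eagles, Rays, Foxes, Lynx in two steps.
Rays cannot reach Lynx in two steps.
Bears cannot reach Eagles, Tigers, Rays, Foxes, Lynx, Rockets in two steps.
Novas cannot reach Eagles, Tigers, Rays, Bears, Foxes, Lynx, Rockets in two steps.
Foxes cannot reach Rays, Lynx in two steps.
Lynx reaches everyone (king).
Rockets cannot reach Eagles, Tigers, Rays, Foxes, Lynx in two steps.
Kings: Lynx — 1.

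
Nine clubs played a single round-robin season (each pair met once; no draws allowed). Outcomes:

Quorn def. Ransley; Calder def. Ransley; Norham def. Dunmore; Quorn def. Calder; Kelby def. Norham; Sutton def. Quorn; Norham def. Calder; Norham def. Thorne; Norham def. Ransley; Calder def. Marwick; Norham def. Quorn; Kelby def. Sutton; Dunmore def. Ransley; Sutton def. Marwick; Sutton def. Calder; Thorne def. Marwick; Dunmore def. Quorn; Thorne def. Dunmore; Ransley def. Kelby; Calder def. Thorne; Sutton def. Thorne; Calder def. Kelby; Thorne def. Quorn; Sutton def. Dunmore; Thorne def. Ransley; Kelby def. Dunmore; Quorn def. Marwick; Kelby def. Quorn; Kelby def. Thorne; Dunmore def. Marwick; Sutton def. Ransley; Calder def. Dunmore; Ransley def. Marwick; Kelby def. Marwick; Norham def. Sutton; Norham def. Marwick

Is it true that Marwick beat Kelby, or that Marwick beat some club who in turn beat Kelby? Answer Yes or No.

Marwick did not beat Kelby directly.
Marwick beat no one, so there is no intermediate club.

No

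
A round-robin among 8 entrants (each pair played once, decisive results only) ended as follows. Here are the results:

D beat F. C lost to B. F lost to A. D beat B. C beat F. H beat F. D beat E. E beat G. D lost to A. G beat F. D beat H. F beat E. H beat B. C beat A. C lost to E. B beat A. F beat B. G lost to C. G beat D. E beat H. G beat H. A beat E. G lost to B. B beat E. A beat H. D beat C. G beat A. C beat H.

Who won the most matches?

Win totals: A 4, B 4, C 4, D 5, E 3, F 2, G 4, H 2.
D leads with 5 wins (next highest: 4).

D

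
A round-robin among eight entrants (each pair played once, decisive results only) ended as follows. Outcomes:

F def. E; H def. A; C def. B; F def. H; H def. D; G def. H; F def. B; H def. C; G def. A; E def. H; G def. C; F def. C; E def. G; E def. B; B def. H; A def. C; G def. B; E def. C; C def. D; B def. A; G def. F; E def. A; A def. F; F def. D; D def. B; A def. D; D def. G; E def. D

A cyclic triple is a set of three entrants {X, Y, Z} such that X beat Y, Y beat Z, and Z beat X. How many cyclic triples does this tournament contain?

12

Win totals: A 3, B 2, C 2, D 2, E 6, F 5, G 5, H 3.
An entrant with w wins dominates both others in C(w,2) triples; summing gives 3 + 1 + 1 + 1 + 15 + 10 + 10 + 3 = 44 transitive triples.
Total triples C(8,3) = 56, so cyclic triples = 56 − 44 = 12.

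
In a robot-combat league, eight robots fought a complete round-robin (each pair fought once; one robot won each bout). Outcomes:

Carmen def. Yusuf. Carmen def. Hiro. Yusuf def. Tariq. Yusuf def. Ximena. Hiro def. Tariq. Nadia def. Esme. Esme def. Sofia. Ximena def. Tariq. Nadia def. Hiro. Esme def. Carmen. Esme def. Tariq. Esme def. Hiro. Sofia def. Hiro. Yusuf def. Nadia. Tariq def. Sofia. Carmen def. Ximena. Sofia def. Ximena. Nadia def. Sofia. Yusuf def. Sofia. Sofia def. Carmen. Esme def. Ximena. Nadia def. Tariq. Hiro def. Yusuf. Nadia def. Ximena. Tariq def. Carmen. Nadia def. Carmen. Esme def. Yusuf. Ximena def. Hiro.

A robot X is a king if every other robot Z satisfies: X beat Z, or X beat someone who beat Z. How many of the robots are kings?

3

Carmen cannot reach Esme in two steps.
Hiro cannot reach Esme in two steps.
Esme reaches everyone (king).
Sofia cannot reach Esme, Nadia in two steps.
Ximena cannot reach Esme, Nadia in two steps.
Nadia reaches everyone (king).
Yusuf reaches everyone (king).
Tariq cannot reach Esme, Nadia in two steps.
Kings: Esme, Nadia, Yusuf — 3.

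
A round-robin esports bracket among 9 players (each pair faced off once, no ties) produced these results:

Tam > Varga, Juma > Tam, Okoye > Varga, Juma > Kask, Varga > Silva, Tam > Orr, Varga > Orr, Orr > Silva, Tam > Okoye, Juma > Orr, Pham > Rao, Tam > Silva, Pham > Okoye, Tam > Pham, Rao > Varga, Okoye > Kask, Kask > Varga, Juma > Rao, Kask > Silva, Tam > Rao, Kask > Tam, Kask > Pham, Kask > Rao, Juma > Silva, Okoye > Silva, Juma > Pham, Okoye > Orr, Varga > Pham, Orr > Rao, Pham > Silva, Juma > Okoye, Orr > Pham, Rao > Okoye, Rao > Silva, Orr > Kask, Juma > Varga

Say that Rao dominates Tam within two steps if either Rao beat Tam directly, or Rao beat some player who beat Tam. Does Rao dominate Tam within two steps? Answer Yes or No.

No

Rao did not beat Tam directly.
Rao beat Silva, Varga, Okoye, but each of them lost to Tam. No two-step path.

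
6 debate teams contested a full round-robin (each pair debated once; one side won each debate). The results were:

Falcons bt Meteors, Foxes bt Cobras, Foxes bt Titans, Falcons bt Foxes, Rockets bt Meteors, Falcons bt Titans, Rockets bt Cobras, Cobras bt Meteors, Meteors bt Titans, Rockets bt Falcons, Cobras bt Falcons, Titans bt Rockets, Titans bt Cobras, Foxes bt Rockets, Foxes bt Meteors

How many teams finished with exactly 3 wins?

Win totals: Cobras 2, Foxes 4, Meteors 1, Titans 2, Falcons 3, Rockets 3.
Exactly 3: Falcons, Rockets — 2 teams.

2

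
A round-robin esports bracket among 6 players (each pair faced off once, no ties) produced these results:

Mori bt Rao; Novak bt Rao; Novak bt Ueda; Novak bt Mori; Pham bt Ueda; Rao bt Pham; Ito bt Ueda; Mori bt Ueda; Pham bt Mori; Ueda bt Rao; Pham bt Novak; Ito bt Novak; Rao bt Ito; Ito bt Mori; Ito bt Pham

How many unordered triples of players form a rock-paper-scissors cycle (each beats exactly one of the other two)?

6

Win totals: Ito 4, Novak 3, Ueda 1, Mori 2, Rao 2, Pham 3.
A player with w wins dominates both others in C(w,2) triples; summing gives 6 + 3 + 0 + 1 + 1 + 3 = 14 transitive triples.
Total triples C(6,3) = 20, so cyclic triples = 20 − 14 = 6.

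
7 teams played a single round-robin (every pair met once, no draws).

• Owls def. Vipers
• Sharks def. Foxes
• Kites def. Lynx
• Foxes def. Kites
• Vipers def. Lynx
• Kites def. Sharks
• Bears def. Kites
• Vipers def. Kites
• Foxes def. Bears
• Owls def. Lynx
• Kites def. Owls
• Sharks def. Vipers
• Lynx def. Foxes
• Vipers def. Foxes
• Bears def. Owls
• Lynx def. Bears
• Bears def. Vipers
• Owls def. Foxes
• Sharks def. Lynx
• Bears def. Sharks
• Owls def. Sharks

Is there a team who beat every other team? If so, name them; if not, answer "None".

None

Highest win total is Owls with 4 (out of 6 possible).
Owls lost to Kites, Bears, so no team went undefeated.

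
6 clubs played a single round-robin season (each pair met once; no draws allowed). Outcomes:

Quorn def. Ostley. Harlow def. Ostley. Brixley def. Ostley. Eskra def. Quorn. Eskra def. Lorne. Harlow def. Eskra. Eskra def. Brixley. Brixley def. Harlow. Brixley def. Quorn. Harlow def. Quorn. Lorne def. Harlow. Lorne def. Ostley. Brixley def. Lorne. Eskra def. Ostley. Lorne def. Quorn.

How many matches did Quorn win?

1

Quorn's results: beat Ostley; lost to Eskra, Harlow, Brixley, Lorne.
That is 1 win.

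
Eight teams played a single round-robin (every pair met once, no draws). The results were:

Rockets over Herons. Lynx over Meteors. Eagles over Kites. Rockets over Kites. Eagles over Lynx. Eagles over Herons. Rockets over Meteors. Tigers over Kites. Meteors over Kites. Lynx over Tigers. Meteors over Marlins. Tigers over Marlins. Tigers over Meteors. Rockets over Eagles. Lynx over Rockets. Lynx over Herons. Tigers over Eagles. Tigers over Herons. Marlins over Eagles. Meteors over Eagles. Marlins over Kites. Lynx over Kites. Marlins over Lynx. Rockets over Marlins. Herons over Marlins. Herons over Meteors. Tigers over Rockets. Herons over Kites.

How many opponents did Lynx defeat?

Lynx's results: beat Kites, Tigers, Herons, Meteors, Rockets; lost to Marlins, Eagles.
That is 5 wins.

5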